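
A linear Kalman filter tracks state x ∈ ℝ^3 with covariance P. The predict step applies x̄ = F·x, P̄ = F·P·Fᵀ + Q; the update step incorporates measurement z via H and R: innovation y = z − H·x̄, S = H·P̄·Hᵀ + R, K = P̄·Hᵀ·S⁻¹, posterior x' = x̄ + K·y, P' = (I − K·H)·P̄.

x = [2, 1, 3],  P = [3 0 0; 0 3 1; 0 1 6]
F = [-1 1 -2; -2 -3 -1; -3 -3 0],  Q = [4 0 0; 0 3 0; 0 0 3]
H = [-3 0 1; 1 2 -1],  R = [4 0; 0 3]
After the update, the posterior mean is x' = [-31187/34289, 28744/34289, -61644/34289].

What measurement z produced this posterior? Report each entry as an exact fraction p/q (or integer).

z = [1, 3]

x̄ = F·x = [-7, -10, -9]
P̄ = F·P·Fᵀ + Q = [30 14 6; 14 54 48; 6 48 57]
S = H·P̄·Hᵀ + R = [295 -111; -111 158]
K = P̄·Hᵀ·S⁻¹ = [-7500/34289 6016/34289; 9162/34289 22496/34289; 11157/34289 17604/34289]
x' − x̄ = [208836/34289, 371634/34289, 246957/34289] = K·y
y = (KᵀK)⁻¹·Kᵀ·(x' − x̄) = [-11, 21]
z = y + H·x̄ = [-11, 21] + [12, -18] = [1, 3]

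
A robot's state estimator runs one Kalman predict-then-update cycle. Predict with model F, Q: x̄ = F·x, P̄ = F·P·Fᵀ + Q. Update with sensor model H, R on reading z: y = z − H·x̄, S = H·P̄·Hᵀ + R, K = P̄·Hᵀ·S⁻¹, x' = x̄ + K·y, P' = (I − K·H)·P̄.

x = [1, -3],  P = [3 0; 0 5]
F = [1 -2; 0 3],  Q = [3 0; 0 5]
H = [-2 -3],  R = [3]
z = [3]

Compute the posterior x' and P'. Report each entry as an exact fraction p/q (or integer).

x̄ = F·x = [7, -9]
P̄ = F·P·Fᵀ + Q = [26 -30; -30 50]
y = z − H·x̄ = [-10]
S = H·P̄·Hᵀ + R = [197]
K = P̄·Hᵀ·S⁻¹ = [38/197; -90/197]
x' = x̄ + K·y = [999/197, -873/197]
P' = (I − K·H)·P̄ = [3678/197 -2490/197; -2490/197 1750/197]

x' = [999/197, -873/197]
P' = [3678/197 -2490/197; -2490/197 1750/197]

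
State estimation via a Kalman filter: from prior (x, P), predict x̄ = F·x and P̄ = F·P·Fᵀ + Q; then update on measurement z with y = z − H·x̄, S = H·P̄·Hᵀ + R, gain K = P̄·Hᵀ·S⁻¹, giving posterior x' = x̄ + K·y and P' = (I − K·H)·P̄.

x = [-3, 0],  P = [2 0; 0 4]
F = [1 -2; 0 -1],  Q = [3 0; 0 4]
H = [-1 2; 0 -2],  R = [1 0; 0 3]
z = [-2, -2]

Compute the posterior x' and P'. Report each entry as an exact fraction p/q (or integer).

x' = [1477/514, 164/257]
P' = [1727/514 324/257; 324/257 168/257]

x̄ = F·x = [-3, 0]
P̄ = F·P·Fᵀ + Q = [21 8; 8 8]
y = z − H·x̄ = [-5, -2]
S = H·P̄·Hᵀ + R = [22 -16; -16 35]
K = P̄·Hᵀ·S⁻¹ = [-431/514 -216/257; 12/257 -112/257]
x' = x̄ + K·y = [1477/514, 164/257]
P' = (I − K·H)·P̄ = [1727/514 324/257; 324/257 168/257]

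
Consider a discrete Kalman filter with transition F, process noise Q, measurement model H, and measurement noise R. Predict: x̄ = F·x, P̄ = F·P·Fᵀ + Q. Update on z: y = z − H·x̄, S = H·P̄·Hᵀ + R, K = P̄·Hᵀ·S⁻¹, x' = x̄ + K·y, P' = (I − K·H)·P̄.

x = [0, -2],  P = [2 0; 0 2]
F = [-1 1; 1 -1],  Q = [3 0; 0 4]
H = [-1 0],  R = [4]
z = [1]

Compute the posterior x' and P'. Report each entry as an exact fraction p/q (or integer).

x' = [-15/11, 18/11]
P' = [28/11 -16/11; -16/11 72/11]

x̄ = F·x = [-2, 2]
P̄ = F·P·Fᵀ + Q = [7 -4; -4 8]
y = z − H·x̄ = [-1]
S = H·P̄·Hᵀ + R = [11]
K = P̄·Hᵀ·S⁻¹ = [-7/11; 4/11]
x' = x̄ + K·y = [-15/11, 18/11]
P' = (I − K·H)·P̄ = [28/11 -16/11; -16/11 72/11]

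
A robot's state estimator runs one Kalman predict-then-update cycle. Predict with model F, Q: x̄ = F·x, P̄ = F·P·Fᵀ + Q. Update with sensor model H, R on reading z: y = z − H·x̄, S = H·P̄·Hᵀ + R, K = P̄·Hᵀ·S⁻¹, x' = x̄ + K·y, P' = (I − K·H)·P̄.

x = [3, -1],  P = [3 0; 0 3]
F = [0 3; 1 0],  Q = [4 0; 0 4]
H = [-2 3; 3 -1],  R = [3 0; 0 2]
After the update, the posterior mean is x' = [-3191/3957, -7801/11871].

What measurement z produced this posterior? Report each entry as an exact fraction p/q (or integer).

x̄ = F·x = [-3, 3]
P̄ = F·P·Fᵀ + Q = [31 0; 0 7]
S = H·P̄·Hᵀ + R = [190 -207; -207 288]
K = P̄·Hᵀ·S⁻¹ = [155/1319 1612/3957; 511/1319 3017/11871]
x' − x̄ = [8680/3957, -43414/11871] = K·y
y = (KᵀK)⁻¹·Kᵀ·(x' − x̄) = [-16, 10]
z = y + H·x̄ = [-16, 10] + [15, -12] = [-1, -2]

z = [-1, -2]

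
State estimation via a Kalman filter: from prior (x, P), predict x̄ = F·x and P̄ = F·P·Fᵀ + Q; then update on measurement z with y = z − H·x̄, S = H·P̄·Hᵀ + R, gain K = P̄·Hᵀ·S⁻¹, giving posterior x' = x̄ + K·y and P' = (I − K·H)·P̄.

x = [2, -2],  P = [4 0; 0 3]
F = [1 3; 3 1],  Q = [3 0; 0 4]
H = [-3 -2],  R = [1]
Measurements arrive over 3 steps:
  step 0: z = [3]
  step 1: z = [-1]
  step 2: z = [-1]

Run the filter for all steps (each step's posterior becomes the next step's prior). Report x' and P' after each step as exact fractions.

step 0: x' = [-2780/731, 3073/731], P' = [4118/731 -6105/731; -6105/731 9232/731]
step 1: x' = [283108/68501, -389405/68501], P' = [1274417/274004 -463368/68501; -463368/68501 690324/68501]
step 2: x' = [-152971927/82413313, 267056579/82413313], P' = [384571513/82413313 -559543959/82413313; -559543959/82413313 833880800/82413313]

step 0: x̄ = F·x = [-4, 4]
step 0: P̄ = F·P·Fᵀ + Q = [34 21; 21 43]
step 0: y = z − H·x̄ = [-1]
step 0: S = H·P̄·Hᵀ + R = [731]
step 0: K = P̄·Hᵀ·S⁻¹ = [-144/731; -149/731]
step 0: x' = x̄ + K·y = [-2780/731, 3073/731]
step 0: P' = (I − K·H)·P̄ = [4118/731 -6105/731; -6105/731 9232/731]
step 1: x̄ = F·x = [6439/731, -5267/731]
step 1: P̄ = F·P·Fᵀ + Q = [52769/731 -21000/731; -21000/731 12588/731]
step 1: y = z − H·x̄ = [8052/731]
step 1: S = H·P̄·Hᵀ + R = [274004/731]
step 1: K = P̄·Hᵀ·S⁻¹ = [-116307/274004; 9456/68501]
step 1: x' = x̄ + K·y = [283108/68501, -389405/68501]
step 1: P' = (I − K·H)·P̄ = [1274417/274004 -463368/68501; -463368/68501 690324/68501]
step 2: x̄ = F·x = [-885107/68501, 459919/68501]
step 2: P̄ = F·P·Fᵀ + Q = [15827261/274004 -6427581/274004; -6427581/274004 4206233/274004]
step 2: y = z − H·x̄ = [-1803984/68501]
step 2: S = H·P̄·Hᵀ + R = [82413313/274004]
step 2: K = P̄·Hᵀ·S⁻¹ = [-34626621/82413313; 10870277/82413313]
step 2: x' = x̄ + K·y = [-152971927/82413313, 267056579/82413313]
step 2: P' = (I − K·H)·P̄ = [384571513/82413313 -559543959/82413313; -559543959/82413313 833880800/82413313]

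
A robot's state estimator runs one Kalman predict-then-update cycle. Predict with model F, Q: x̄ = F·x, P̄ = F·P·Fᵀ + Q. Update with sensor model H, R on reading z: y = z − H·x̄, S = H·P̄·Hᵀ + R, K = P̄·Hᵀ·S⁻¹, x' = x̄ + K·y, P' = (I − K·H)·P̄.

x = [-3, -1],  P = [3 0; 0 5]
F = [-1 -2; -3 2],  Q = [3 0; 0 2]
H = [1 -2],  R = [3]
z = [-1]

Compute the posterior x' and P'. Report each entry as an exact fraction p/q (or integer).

x̄ = F·x = [5, 7]
P̄ = F·P·Fᵀ + Q = [26 -11; -11 49]
y = z − H·x̄ = [8]
S = H·P̄·Hᵀ + R = [269]
K = P̄·Hᵀ·S⁻¹ = [48/269; -109/269]
x' = x̄ + K·y = [1729/269, 1011/269]
P' = (I − K·H)·P̄ = [4690/269 2273/269; 2273/269 1300/269]

x' = [1729/269, 1011/269]
P' = [4690/269 2273/269; 2273/269 1300/269]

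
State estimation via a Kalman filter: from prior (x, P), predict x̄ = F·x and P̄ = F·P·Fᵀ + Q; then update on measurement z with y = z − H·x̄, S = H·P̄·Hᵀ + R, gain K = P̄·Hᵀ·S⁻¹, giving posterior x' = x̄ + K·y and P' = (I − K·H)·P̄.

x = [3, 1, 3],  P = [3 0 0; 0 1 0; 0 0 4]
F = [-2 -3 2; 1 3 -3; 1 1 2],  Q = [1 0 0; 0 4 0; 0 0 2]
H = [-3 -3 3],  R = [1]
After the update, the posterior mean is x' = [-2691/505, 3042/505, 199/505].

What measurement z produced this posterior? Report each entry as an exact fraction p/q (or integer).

x̄ = F·x = [-3, -3, 10]
P̄ = F·P·Fᵀ + Q = [38 -39 7; -39 52 -18; 7 -18 22]
S = H·P̄·Hᵀ + R = [505]
K = P̄·Hᵀ·S⁻¹ = [24/505; -93/505; 99/505]
x' − x̄ = [-1176/505, 4557/505, -4851/505] = K·y
y = (KᵀK)⁻¹·Kᵀ·(x' − x̄) = [-49]
z = y + H·x̄ = [-49] + [48] = [-1]

z = [-1]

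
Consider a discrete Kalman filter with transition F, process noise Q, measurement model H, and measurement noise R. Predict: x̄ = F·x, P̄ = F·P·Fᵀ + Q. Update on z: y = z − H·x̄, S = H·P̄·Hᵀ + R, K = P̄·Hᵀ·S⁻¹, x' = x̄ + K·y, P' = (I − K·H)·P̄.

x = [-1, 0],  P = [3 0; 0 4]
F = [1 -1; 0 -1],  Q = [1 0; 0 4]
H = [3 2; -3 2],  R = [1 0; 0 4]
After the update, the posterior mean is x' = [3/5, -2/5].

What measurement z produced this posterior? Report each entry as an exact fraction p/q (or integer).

z = [1, -3]

x̄ = F·x = [-1, 0]
P̄ = F·P·Fᵀ + Q = [8 4; 4 8]
S = H·P̄·Hᵀ + R = [153 -40; -40 60]
K = P̄·Hᵀ·S⁻¹ = [64/379 -292/1895; 92/379 433/1895]
x' − x̄ = [8/5, -2/5] = K·y
y = (KᵀK)⁻¹·Kᵀ·(x' − x̄) = [4, -6]
z = y + H·x̄ = [4, -6] + [-3, 3] = [1, -3]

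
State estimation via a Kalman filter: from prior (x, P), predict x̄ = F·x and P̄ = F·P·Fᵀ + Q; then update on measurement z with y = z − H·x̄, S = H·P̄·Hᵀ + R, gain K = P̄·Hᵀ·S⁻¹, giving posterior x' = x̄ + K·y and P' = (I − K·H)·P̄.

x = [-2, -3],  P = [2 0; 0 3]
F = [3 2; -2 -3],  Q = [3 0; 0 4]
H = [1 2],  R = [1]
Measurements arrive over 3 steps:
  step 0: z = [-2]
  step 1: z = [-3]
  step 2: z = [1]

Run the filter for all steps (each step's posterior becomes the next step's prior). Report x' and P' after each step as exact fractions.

step 0: x' = [-204/35, 71/35], P' = [1581/70 -402/35; -402/35 213/35]
step 1: x' = [-9511/673, 3751/673], P' = [31047/673 -15192/673; -15192/673 7595/673]
step 2: x' = [-833225/44491, 435775/44491], P' = [3068374/44491 -1503784/44491; -1503784/44491 747645/44491]

step 0: x̄ = F·x = [-12, 13]
step 0: P̄ = F·P·Fᵀ + Q = [33 -30; -30 39]
step 0: y = z − H·x̄ = [-16]
step 0: S = H·P̄·Hᵀ + R = [70]
step 0: K = P̄·Hᵀ·S⁻¹ = [-27/70; 24/35]
step 0: x' = x̄ + K·y = [-204/35, 71/35]
step 0: P' = (I − K·H)·P̄ = [1581/70 -402/35; -402/35 213/35]
step 1: x̄ = F·x = [-94/7, 39/7]
step 1: P̄ = F·P·Fᵀ + Q = [1299/14 -159/7; -159/7 79/7]
step 1: y = z − H·x̄ = [-5/7]
step 1: S = H·P̄·Hᵀ + R = [673/14]
step 1: K = P̄·Hᵀ·S⁻¹ = [663/673; -2/673]
step 1: x' = x̄ + K·y = [-9511/673, 3751/673]
step 1: P' = (I − K·H)·P̄ = [31047/673 -15192/673; -15192/673 7595/673]
step 2: x̄ = F·x = [-21031/673, 7769/673]
step 2: P̄ = F·P·Fᵀ + Q = [129518/673 -34356/673; -34356/673 12931/673]
step 2: y = z − H·x̄ = [6166/673]
step 2: S = H·P̄·Hᵀ + R = [44491/673]
step 2: K = P̄·Hᵀ·S⁻¹ = [60806/44491; -8494/44491]
step 2: x' = x̄ + K·y = [-833225/44491, 435775/44491]
step 2: P' = (I − K·H)·P̄ = [3068374/44491 -1503784/44491; -1503784/44491 747645/44491]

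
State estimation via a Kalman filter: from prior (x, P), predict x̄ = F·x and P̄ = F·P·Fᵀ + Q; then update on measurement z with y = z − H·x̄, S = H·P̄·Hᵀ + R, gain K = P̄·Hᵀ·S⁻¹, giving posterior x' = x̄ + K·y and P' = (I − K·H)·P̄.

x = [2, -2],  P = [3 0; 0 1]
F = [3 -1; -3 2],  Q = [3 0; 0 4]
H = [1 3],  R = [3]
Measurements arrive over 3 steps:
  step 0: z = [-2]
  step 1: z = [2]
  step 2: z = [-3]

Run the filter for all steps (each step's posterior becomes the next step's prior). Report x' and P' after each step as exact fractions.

step 0: x̄ = F·x = [8, -10]
step 0: P̄ = F·P·Fᵀ + Q = [31 -29; -29 35]
step 0: y = z − H·x̄ = [20]
step 0: S = H·P̄·Hᵀ + R = [175]
step 0: K = P̄·Hᵀ·S⁻¹ = [-8/25; 76/175]
step 0: x' = x̄ + K·y = [8/5, -46/35]
step 0: P' = (I − K·H)·P̄ = [327/25 -117/25; -117/25 349/175]
step 1: x̄ = F·x = [214/35, -52/7]
step 1: P̄ = F·P·Fᵀ + Q = [26389/175 -5734/35; -5734/35 1301/7]
step 1: y = z − H·x̄ = [636/35]
step 1: S = H·P̄·Hᵀ + R = [147619/175]
step 1: K = P̄·Hᵀ·S⁻¹ = [-59621/147619; 68905/147619]
step 1: x' = x̄ + K·y = [-180814/147619, 155504/147619]
step 1: P' = (I − K·H)·P̄ = [1947738/147619 -708867/147619; -708867/147619 305194/147619]
step 2: x̄ = F·x = [-697946/147619, 853450/147619]
step 2: P̄ = F·P·Fᵀ + Q = [22530895/147619 -24519833/147619; -24519833/147619 27847298/147619]
step 2: y = z − H·x̄ = [-2305261/147619]
step 2: S = H·P̄·Hᵀ + R = [126480436/147619]
step 2: K = P̄·Hᵀ·S⁻¹ = [-12757151/31620109; 59022061/126480436]
step 2: x' = x̄ + K·y = [49718763/31620109, -190466859/126480436]
step 2: P' = (I − K·H)·P̄ = [416272629/31620109 -151514694/31620109; -151514694/31620109 261041653/126480436]

step 0: x' = [8/5, -46/35], P' = [327/25 -117/25; -117/25 349/175]
step 1: x' = [-180814/147619, 155504/147619], P' = [1947738/147619 -708867/147619; -708867/147619 305194/147619]
step 2: x' = [49718763/31620109, -190466859/126480436], P' = [416272629/31620109 -151514694/31620109; -151514694/31620109 261041653/126480436]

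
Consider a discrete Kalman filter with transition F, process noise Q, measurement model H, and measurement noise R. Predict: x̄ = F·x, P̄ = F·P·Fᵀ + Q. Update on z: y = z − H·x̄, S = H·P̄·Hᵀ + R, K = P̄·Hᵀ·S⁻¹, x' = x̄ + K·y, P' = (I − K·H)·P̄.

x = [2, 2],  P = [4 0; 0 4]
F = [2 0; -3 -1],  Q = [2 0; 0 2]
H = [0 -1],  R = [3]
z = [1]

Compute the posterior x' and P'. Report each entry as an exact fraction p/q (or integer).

x̄ = F·x = [4, -8]
P̄ = F·P·Fᵀ + Q = [18 -24; -24 42]
y = z − H·x̄ = [-7]
S = H·P̄·Hᵀ + R = [45]
K = P̄·Hᵀ·S⁻¹ = [8/15; -14/15]
x' = x̄ + K·y = [4/15, -22/15]
P' = (I − K·H)·P̄ = [26/5 -8/5; -8/5 14/5]

x' = [4/15, -22/15]
P' = [26/5 -8/5; -8/5 14/5]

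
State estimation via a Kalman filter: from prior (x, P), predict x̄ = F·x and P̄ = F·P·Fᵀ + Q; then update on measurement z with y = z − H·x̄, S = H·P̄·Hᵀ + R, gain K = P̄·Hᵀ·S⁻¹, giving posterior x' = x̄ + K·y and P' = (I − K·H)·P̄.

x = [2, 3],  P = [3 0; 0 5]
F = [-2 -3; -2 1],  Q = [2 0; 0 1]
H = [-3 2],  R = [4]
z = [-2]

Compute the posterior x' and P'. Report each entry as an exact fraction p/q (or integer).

x' = [-1222/643, -2398/643]
P' = [4448/643 6306/643; 6306/643 9549/643]

x̄ = F·x = [-13, -1]
P̄ = F·P·Fᵀ + Q = [59 -3; -3 18]
y = z − H·x̄ = [-39]
S = H·P̄·Hᵀ + R = [643]
K = P̄·Hᵀ·S⁻¹ = [-183/643; 45/643]
x' = x̄ + K·y = [-1222/643, -2398/643]
P' = (I − K·H)·P̄ = [4448/643 6306/643; 6306/643 9549/643]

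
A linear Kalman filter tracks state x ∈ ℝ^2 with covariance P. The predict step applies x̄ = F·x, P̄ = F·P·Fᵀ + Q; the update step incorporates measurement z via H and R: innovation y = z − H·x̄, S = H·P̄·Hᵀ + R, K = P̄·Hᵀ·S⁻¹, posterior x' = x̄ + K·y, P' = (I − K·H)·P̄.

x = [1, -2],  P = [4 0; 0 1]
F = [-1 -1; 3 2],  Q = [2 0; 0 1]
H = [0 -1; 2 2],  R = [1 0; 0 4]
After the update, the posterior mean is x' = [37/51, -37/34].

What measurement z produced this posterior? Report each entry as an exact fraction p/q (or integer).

z = [1, -1]

x̄ = F·x = [1, -1]
P̄ = F·P·Fᵀ + Q = [7 -14; -14 41]
S = H·P̄·Hᵀ + R = [42 -54; -54 84]
K = P̄·Hᵀ·S⁻¹ = [35/51 14/51; -44/51 3/34]
x' − x̄ = [-14/51, -3/34] = K·y
y = (KᵀK)⁻¹·Kᵀ·(x' − x̄) = [0, -1]
z = y + H·x̄ = [0, -1] + [1, 0] = [1, -1]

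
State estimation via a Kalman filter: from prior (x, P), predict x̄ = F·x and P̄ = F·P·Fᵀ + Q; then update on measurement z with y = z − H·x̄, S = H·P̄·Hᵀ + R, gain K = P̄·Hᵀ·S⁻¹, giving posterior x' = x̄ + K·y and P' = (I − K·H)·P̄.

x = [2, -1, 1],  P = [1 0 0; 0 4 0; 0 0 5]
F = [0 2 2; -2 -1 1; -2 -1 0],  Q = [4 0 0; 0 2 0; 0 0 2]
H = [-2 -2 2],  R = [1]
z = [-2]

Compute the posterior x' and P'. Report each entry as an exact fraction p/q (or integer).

x' = [0, -2, -3]
P' = [1080/277 -1246/277 -216/277; -1246/277 3831/277 2576/277; -216/277 2576/277 2370/277]

x̄ = F·x = [0, -2, -3]
P̄ = F·P·Fᵀ + Q = [40 2 -8; 2 15 8; -8 8 10]
y = z − H·x̄ = [0]
S = H·P̄·Hᵀ + R = [277]
K = P̄·Hᵀ·S⁻¹ = [-100/277; -18/277; 20/277]
x' = x̄ + K·y = [0, -2, -3]
P' = (I − K·H)·P̄ = [1080/277 -1246/277 -216/277; -1246/277 3831/277 2576/277; -216/277 2576/277 2370/277]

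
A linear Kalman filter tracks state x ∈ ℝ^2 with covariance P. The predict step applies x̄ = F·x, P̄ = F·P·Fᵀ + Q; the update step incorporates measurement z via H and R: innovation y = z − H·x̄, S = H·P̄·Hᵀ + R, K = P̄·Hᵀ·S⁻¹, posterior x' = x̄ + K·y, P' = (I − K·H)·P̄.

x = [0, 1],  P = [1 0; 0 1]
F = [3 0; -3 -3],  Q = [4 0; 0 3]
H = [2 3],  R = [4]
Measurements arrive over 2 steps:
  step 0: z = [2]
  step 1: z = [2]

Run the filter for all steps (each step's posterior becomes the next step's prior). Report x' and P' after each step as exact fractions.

step 0: x̄ = F·x = [0, -3]
step 0: P̄ = F·P·Fᵀ + Q = [13 -9; -9 21]
step 0: y = z − H·x̄ = [11]
step 0: S = H·P̄·Hᵀ + R = [137]
step 0: K = P̄·Hᵀ·S⁻¹ = [-1/137; 45/137]
step 0: x' = x̄ + K·y = [-11/137, 84/137]
step 0: P' = (I − K·H)·P̄ = [1780/137 -1188/137; -1188/137 852/137]
step 1: x̄ = F·x = [-33/137, -219/137]
step 1: P̄ = F·P·Fᵀ + Q = [16568/137 -5328/137; -5328/137 2715/137]
step 1: y = z − H·x̄ = [997/137]
step 1: S = H·P̄·Hᵀ + R = [27319/137]
step 1: K = P̄·Hᵀ·S⁻¹ = [17152/27319; -2511/27319]
step 1: x' = x̄ + K·y = [118241/27319, -61944/27319]
step 1: P' = (I − K·H)·P̄ = [1156424/27319 -748080/27319; -748080/27319 495372/27319]

step 0: x' = [-11/137, 84/137], P' = [1780/137 -1188/137; -1188/137 852/137]
step 1: x' = [118241/27319, -61944/27319], P' = [1156424/27319 -748080/27319; -748080/27319 495372/27319]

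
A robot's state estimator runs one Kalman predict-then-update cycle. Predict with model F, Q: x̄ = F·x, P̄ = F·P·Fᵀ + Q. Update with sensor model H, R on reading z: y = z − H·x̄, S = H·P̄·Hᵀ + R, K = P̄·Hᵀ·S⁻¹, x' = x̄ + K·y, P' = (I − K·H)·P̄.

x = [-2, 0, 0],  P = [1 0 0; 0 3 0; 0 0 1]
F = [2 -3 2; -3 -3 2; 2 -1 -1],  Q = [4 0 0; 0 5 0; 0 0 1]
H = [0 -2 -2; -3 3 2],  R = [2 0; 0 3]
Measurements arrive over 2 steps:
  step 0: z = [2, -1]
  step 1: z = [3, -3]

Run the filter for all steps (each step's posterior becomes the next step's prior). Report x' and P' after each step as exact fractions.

step 0: x̄ = F·x = [-4, 6, -4]
step 0: P̄ = F·P·Fᵀ + Q = [39 25 11; 25 45 1; 11 1 9]
step 0: y = z − H·x̄ = [6, -23]
step 0: S = H·P̄·Hᵀ + R = [226 -100; -100 225]
step 0: K = P̄·Hᵀ·S⁻¹ = [-364/817 -1172/4085; -290/817 2406/20425; -6/43 -124/1075]
step 0: x' = x̄ + K·y = [-16/215, 1248/1075, -2348/1075]
step 0: P' = (I − K·H)·P̄ = [967/817 7349/4085 -291/215; 7349/4085 102953/20425 -5037/1075; -291/215 -5037/1075 5187/1075]
step 1: x̄ = F·x = [-8, -328/43, 188/215]
step 1: P̄ = F·P·Fᵀ + Q = [1847/19 2316/19 -220/19; 2316/19 151283/817 -17310/817; -220/19 -17310/817 3633/817]
step 1: y = z − H·x̄ = [-2259/215, -1261/215]
step 1: S = H·P̄·Hᵀ + R = [482818/817 -208362/817; -208362/817 206535/817]
step 1: K = P̄·Hᵀ·S⁻¹ = [-832467/1640849 -1528453/4922547; -881270/1640849 67987/1640849; 65763/1640849 -63026/1640849]
step 1: x' = x̄ + K·y = [-20878436/24612735, -18277559/8204245, 5567367/8204245]
step 1: P' = (I − K·H)·P̄ = [758296/703221 2114685/1640849 -183174/234407; 2114685/1640849 4785476/1640849 -3904206/1640849; -183174/234407 -3904206/1640849 548349/234407]

step 0: x' = [-16/215, 1248/1075, -2348/1075], P' = [967/817 7349/4085 -291/215; 7349/4085 102953/20425 -5037/1075; -291/215 -5037/1075 5187/1075]
step 1: x' = [-20878436/24612735, -18277559/8204245, 5567367/8204245], P' = [758296/703221 2114685/1640849 -183174/234407; 2114685/1640849 4785476/1640849 -3904206/1640849; -183174/234407 -3904206/1640849 548349/234407]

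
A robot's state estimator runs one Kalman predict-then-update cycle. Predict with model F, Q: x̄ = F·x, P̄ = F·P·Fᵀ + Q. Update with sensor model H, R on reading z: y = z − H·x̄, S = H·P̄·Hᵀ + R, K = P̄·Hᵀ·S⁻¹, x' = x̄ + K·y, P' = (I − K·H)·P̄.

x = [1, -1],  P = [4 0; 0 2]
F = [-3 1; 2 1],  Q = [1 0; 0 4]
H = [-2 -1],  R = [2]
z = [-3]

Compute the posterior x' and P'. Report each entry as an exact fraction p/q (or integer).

x̄ = F·x = [-4, 1]
P̄ = F·P·Fᵀ + Q = [39 -22; -22 22]
y = z − H·x̄ = [-10]
S = H·P̄·Hᵀ + R = [92]
K = P̄·Hᵀ·S⁻¹ = [-14/23; 11/46]
x' = x̄ + K·y = [48/23, -32/23]
P' = (I − K·H)·P̄ = [113/23 -198/23; -198/23 385/23]

x' = [48/23, -32/23]
P' = [113/23 -198/23; -198/23 385/23]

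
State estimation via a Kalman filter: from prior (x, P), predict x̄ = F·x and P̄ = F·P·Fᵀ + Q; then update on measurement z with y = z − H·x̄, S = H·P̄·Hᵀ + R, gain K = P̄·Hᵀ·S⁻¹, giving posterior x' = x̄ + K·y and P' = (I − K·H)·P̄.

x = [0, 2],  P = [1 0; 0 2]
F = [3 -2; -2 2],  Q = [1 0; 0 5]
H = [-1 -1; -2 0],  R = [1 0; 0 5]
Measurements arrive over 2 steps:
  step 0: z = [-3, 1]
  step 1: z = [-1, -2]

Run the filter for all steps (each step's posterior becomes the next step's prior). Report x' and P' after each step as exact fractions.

step 0: x̄ = F·x = [-4, 4]
step 0: P̄ = F·P·Fᵀ + Q = [18 -14; -14 17]
step 0: y = z − H·x̄ = [-3, -7]
step 0: S = H·P̄·Hᵀ + R = [8 8; 8 77]
step 0: K = P̄·Hᵀ·S⁻¹ = [-5/138 -32/69; -455/552 31/69]
step 0: x' = x̄ + K·y = [-89/138, 1837/552]
step 0: P' = (I − K·H)·P̄ = [80/69 -155/138; -155/138 1075/552]
step 1: x̄ = F·x = [-2371/276, 731/92]
step 1: P̄ = F·P·Fᵀ + Q = [4513/138 -1195/46; -1195/46 1215/46]
step 1: y = z − H·x̄ = [-227/138, -2647/138]
step 1: S = H·P̄·Hᵀ + R = [563/69 928/69; 928/69 9371/69]
step 1: K = P̄·Hᵀ·S⁻¹ = [-2320/63981 -30583/63981; -5810/7109 3295/7109]
step 1: x' = x̄ + K·y = [163199/255924, 11363/28436]
step 1: P' = (I − K·H)·P̄ = [152915/127962 -16475/14218; -16475/14218 28095/14218]

step 0: x' = [-89/138, 1837/552], P' = [80/69 -155/138; -155/138 1075/552]
step 1: x' = [163199/255924, 11363/28436], P' = [152915/127962 -16475/14218; -16475/14218 28095/14218]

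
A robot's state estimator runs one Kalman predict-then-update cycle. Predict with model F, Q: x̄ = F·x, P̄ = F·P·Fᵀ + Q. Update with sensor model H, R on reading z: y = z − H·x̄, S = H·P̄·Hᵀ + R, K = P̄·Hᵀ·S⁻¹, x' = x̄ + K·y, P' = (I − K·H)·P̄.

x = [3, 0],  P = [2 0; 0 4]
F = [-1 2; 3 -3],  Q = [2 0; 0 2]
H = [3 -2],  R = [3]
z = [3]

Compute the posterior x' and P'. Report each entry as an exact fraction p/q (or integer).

x̄ = F·x = [-3, 9]
P̄ = F·P·Fᵀ + Q = [20 -30; -30 56]
y = z − H·x̄ = [30]
S = H·P̄·Hᵀ + R = [767]
K = P̄·Hᵀ·S⁻¹ = [120/767; -202/767]
x' = x̄ + K·y = [1299/767, 843/767]
P' = (I − K·H)·P̄ = [940/767 1230/767; 1230/767 2148/767]

x' = [1299/767, 843/767]
P' = [940/767 1230/767; 1230/767 2148/767]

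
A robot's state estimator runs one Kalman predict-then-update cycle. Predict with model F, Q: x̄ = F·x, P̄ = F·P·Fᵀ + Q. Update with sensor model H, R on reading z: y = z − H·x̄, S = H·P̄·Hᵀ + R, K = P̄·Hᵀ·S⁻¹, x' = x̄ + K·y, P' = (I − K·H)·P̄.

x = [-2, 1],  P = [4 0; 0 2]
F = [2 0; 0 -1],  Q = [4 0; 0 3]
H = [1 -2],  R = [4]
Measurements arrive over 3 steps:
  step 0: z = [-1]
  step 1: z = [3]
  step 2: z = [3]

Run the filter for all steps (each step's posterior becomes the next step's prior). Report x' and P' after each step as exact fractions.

step 0: x̄ = F·x = [-4, -1]
step 0: P̄ = F·P·Fᵀ + Q = [20 0; 0 5]
step 0: y = z − H·x̄ = [1]
step 0: S = H·P̄·Hᵀ + R = [44]
step 0: K = P̄·Hᵀ·S⁻¹ = [5/11; -5/22]
step 0: x' = x̄ + K·y = [-39/11, -27/22]
step 0: P' = (I − K·H)·P̄ = [120/11 50/11; 50/11 30/11]
step 1: x̄ = F·x = [-78/11, 27/22]
step 1: P̄ = F·P·Fᵀ + Q = [524/11 -100/11; -100/11 63/11]
step 1: y = z − H·x̄ = [138/11]
step 1: S = H·P̄·Hᵀ + R = [1220/11]
step 1: K = P̄·Hᵀ·S⁻¹ = [181/305; -113/610]
step 1: x' = x̄ + K·y = [108/305, -669/610]
step 1: P' = (I − K·H)·P̄ = [2616/305 946/305; 946/305 586/305]
step 2: x̄ = F·x = [216/305, 669/610]
step 2: P̄ = F·P·Fᵀ + Q = [11684/305 -1892/305; -1892/305 1501/305]
step 2: y = z − H·x̄ = [1368/305]
step 2: S = H·P̄·Hᵀ + R = [26476/305]
step 2: K = P̄·Hᵀ·S⁻¹ = [3867/6619; -2447/13238]
step 2: x' = x̄ + K·y = [22032/6619, 3543/13238]
step 2: P' = (I − K·H)·P̄ = [57448/6619 20990/6619; 20990/6619 12942/6619]

step 0: x' = [-39/11, -27/22], P' = [120/11 50/11; 50/11 30/11]
step 1: x' = [108/305, -669/610], P' = [2616/305 946/305; 946/305 586/305]
step 2: x' = [22032/6619, 3543/13238], P' = [57448/6619 20990/6619; 20990/6619 12942/6619]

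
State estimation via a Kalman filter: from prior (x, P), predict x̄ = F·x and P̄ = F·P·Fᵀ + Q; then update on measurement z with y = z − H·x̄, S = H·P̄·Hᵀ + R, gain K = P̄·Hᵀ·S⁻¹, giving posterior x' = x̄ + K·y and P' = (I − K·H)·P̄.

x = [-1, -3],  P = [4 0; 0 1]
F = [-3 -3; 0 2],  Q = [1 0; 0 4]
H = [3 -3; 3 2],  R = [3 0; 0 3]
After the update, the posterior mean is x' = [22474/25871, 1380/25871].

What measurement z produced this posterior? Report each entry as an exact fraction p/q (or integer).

x̄ = F·x = [12, -6]
P̄ = F·P·Fᵀ + Q = [46 -6; -6 8]
S = H·P̄·Hᵀ + R = [597 384; 384 377]
K = P̄·Hᵀ·S⁻¹ = [3476/25871 5106/25871; -5022/25871 4978/25871]
x' − x̄ = [-287978/25871, 156606/25871] = K·y
y = (KᵀK)⁻¹·Kᵀ·(x' − x̄) = [-52, -21]
z = y + H·x̄ = [-52, -21] + [54, 24] = [2, 3]

z = [2, 3]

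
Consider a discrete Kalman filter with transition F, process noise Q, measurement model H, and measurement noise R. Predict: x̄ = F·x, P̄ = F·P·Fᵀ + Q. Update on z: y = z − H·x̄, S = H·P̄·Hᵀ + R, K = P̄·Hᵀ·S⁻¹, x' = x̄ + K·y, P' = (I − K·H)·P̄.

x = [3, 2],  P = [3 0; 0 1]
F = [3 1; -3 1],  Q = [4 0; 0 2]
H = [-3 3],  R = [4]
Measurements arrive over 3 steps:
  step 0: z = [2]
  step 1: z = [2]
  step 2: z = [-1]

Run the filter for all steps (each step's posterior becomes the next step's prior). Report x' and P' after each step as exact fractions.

step 0: x' = [793/515, 1099/515], P' = [1342/515 1226/515; 1226/515 1338/515]
step 1: x' = [72614/232339, 217304/232339], P' = [452248/232339 385104/232339; 385104/232339 420764/232339]
step 2: x' = [70872676/80002007, 43488865/80002007], P' = [153561480/80002007 130800592/80002007; 130800592/80002007 143389628/80002007]

step 0: x̄ = F·x = [11, -7]
step 0: P̄ = F·P·Fᵀ + Q = [32 -26; -26 30]
step 0: y = z − H·x̄ = [56]
step 0: S = H·P̄·Hᵀ + R = [1030]
step 0: K = P̄·Hᵀ·S⁻¹ = [-87/515; 84/515]
step 0: x' = x̄ + K·y = [793/515, 1099/515]
step 0: P' = (I − K·H)·P̄ = [1342/515 1226/515; 1226/515 1338/515]
step 1: x̄ = F·x = [3478/515, -256/103]
step 1: P̄ = F·P·Fᵀ + Q = [22832/515 -2148/103; -2148/103 1418/103]
step 1: y = z − H·x̄ = [15304/515]
step 1: S = H·P̄·Hᵀ + R = [464678/515]
step 1: K = P̄·Hᵀ·S⁻¹ = [-50358/232339; 26745/232339]
step 1: x' = x̄ + K·y = [72614/232339, 217304/232339]
step 1: P' = (I − K·H)·P̄ = [452248/232339 385104/232339; 385104/232339 420764/232339]
step 2: x̄ = F·x = [435146/232339, -538/232339]
step 2: P̄ = F·P·Fᵀ + Q = [7730976/232339 -3649468/232339; -3649468/232339 2645050/232339]
step 2: y = z − H·x̄ = [1074713/232339]
step 2: S = H·P̄·Hᵀ + R = [160004014/232339]
step 2: K = P̄·Hᵀ·S⁻¹ = [-17070666/80002007; 9441777/80002007]
step 2: x' = x̄ + K·y = [70872676/80002007, 43488865/80002007]
step 2: P' = (I − K·H)·P̄ = [153561480/80002007 130800592/80002007; 130800592/80002007 143389628/80002007]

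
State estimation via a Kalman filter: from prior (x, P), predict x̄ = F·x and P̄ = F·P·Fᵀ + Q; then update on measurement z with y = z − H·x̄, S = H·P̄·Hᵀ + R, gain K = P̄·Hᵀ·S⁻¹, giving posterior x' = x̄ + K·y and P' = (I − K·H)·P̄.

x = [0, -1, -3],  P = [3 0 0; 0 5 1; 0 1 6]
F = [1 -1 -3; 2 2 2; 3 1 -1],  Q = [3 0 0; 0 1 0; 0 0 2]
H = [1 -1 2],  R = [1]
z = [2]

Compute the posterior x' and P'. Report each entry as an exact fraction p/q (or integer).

x' = [830/401, -1588/401, -798/401]
P' = [3190/401 -6369/401 -4700/401; -6369/401 19504/401 12896/401; -4700/401 12896/401 8838/401]

x̄ = F·x = [10, -8, 2]
P̄ = F·P·Fᵀ + Q = [71 -48 20; -48 65 16; 20 16 38]
y = z − H·x̄ = [-20]
S = H·P̄·Hᵀ + R = [401]
K = P̄·Hᵀ·S⁻¹ = [159/401; -81/401; 80/401]
x' = x̄ + K·y = [830/401, -1588/401, -798/401]
P' = (I − K·H)·P̄ = [3190/401 -6369/401 -4700/401; -6369/401 19504/401 12896/401; -4700/401 12896/401 8838/401]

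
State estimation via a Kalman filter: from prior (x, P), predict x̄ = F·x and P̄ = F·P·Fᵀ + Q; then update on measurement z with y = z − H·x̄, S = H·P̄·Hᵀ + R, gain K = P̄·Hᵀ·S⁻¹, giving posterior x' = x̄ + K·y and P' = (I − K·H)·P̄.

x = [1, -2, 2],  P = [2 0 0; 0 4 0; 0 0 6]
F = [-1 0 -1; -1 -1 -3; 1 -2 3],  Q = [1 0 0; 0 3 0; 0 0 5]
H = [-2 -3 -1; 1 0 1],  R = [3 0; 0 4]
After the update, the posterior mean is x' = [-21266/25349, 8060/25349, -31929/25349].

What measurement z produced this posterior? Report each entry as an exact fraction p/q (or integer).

z = [2, -3]

x̄ = F·x = [-3, -5, 11]
P̄ = F·P·Fᵀ + Q = [9 20 -20; 20 63 -48; -20 -48 77]
S = H·P̄·Hᵀ + R = [555 49; 49 50]
K = P̄·Hᵀ·S⁻¹ = [-2361/25349 -3263/25349; -7678/25349 -6671/25349; 2557/25349 26392/25349]
x' − x̄ = [54781/25349, 134805/25349, -310768/25349] = K·y
y = (KᵀK)⁻¹·Kᵀ·(x' − x̄) = [-8, -11]
z = y + H·x̄ = [-8, -11] + [10, 8] = [2, -3]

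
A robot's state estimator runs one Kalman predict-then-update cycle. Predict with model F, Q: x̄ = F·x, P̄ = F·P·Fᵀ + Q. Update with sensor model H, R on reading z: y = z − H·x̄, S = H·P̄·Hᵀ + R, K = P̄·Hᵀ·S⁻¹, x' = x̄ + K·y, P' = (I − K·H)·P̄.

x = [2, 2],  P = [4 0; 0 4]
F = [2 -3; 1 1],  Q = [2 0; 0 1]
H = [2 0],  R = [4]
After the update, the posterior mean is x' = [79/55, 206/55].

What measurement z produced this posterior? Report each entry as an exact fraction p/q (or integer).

z = [3]

x̄ = F·x = [-2, 4]
P̄ = F·P·Fᵀ + Q = [54 -4; -4 9]
S = H·P̄·Hᵀ + R = [220]
K = P̄·Hᵀ·S⁻¹ = [27/55; -2/55]
x' − x̄ = [189/55, -14/55] = K·y
y = (KᵀK)⁻¹·Kᵀ·(x' − x̄) = [7]
z = y + H·x̄ = [7] + [-4] = [3]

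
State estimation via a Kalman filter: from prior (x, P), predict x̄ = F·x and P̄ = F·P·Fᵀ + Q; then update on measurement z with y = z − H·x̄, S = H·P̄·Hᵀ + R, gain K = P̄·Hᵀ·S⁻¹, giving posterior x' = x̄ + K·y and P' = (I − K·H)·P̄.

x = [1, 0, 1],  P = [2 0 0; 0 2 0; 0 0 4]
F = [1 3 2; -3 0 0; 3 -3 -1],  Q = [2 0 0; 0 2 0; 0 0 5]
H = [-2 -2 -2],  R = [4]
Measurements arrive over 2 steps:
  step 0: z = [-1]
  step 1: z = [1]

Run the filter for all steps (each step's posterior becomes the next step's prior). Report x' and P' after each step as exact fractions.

step 0: x' = [15/8, -21/8, 43/32], P' = [29 -3 -101/4; -3 19 -65/4; -101/4 -65/4 671/16]
step 1: x' = [-505/487, -2189/487, 2510/487], P' = [21600/487 41804/487 -63702/487; 41804/487 126712/487 -168664/487; -63702/487 -168664/487 233283/487]

step 0: x̄ = F·x = [3, -3, 2]
step 0: P̄ = F·P·Fᵀ + Q = [38 -6 -20; -6 20 -18; -20 -18 45]
step 0: y = z − H·x̄ = [3]
step 0: S = H·P̄·Hᵀ + R = [64]
step 0: K = P̄·Hᵀ·S⁻¹ = [-3/8; 1/8; -7/32]
step 0: x' = x̄ + K·y = [15/8, -21/8, 43/32]
step 0: P' = (I − K·H)·P̄ = [29 -3 -101/4; -3 19 -65/4; -101/4 -65/4 671/16]
step 1: x̄ = F·x = [-53/16, -45/8, 389/32]
step 1: P̄ = F·P·Fᵀ + Q = [223/4 183/2 -1327/8; 183/2 263 -1455/4; -1327/8 -1455/4 9391/16]
step 1: y = z − H·x̄ = [119/16]
step 1: S = H·P̄·Hᵀ + R = [487/4]
step 1: K = P̄·Hᵀ·S⁻¹ = [149/487; 74/487; -917/974]
step 1: x' = x̄ + K·y = [-505/487, -2189/487, 2510/487]
step 1: P' = (I − K·H)·P̄ = [21600/487 41804/487 -63702/487; 41804/487 126712/487 -168664/487; -63702/487 -168664/487 233283/487]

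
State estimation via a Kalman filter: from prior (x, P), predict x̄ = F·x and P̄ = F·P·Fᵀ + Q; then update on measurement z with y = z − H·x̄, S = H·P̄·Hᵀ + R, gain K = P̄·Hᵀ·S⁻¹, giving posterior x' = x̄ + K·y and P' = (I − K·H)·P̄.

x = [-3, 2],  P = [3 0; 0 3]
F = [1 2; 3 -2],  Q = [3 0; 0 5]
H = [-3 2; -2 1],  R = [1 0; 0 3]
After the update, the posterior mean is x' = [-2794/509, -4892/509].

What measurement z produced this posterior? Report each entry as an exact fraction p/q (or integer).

z = [-3, 3]

x̄ = F·x = [1, -13]
P̄ = F·P·Fᵀ + Q = [18 -3; -3 44]
S = H·P̄·Hᵀ + R = [375 217; 217 131]
K = P̄·Hᵀ·S⁻¹ = [603/2036 -1605/2036; 1857/2036 -2299/2036]
x' − x̄ = [-3303/509, 1725/509] = K·y
y = (KᵀK)⁻¹·Kᵀ·(x' − x̄) = [26, 18]
z = y + H·x̄ = [26, 18] + [-29, -15] = [-3, 3]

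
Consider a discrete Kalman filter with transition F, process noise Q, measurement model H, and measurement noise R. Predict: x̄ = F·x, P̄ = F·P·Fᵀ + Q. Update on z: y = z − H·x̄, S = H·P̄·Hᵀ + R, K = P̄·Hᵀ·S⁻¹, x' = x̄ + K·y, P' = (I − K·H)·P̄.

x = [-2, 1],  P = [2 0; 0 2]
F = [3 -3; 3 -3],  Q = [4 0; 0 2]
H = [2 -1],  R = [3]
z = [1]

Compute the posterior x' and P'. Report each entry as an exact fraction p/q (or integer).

x' = [-73/57, -173/57]
P' = [344/57 556/57; 556/57 1010/57]

x̄ = F·x = [-9, -9]
P̄ = F·P·Fᵀ + Q = [40 36; 36 38]
y = z − H·x̄ = [10]
S = H·P̄·Hᵀ + R = [57]
K = P̄·Hᵀ·S⁻¹ = [44/57; 34/57]
x' = x̄ + K·y = [-73/57, -173/57]
P' = (I − K·H)·P̄ = [344/57 556/57; 556/57 1010/57]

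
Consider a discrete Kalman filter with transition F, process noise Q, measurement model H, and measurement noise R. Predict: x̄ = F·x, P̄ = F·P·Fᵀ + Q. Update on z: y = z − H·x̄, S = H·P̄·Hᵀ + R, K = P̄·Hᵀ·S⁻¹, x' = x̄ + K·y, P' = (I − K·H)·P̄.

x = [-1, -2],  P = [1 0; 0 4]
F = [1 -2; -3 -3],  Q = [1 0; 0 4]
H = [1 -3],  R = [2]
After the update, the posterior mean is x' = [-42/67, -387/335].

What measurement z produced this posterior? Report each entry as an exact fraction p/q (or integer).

z = [3]

x̄ = F·x = [3, 9]
P̄ = F·P·Fᵀ + Q = [18 21; 21 49]
S = H·P̄·Hᵀ + R = [335]
K = P̄·Hᵀ·S⁻¹ = [-9/67; -126/335]
x' − x̄ = [-243/67, -3402/335] = K·y
y = (KᵀK)⁻¹·Kᵀ·(x' − x̄) = [27]
z = y + H·x̄ = [27] + [-24] = [3]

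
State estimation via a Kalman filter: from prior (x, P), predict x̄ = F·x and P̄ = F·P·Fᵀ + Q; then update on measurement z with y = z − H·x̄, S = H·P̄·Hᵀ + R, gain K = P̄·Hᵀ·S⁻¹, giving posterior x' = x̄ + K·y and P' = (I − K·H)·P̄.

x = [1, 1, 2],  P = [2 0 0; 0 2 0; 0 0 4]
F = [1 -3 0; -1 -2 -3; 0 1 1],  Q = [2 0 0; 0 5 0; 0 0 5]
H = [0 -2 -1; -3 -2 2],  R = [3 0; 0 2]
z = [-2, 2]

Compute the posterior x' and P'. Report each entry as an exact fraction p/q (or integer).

x' = [-1685/3296, 787/1648, 585/824]
P' = [29139/6592 -7941/3296 6597/1648; -7941/3296 2771/1648 -1643/824; 6597/1648 -1643/824 1697/412]

x̄ = F·x = [-2, -9, 3]
P̄ = F·P·Fᵀ + Q = [22 10 -6; 10 51 -16; -6 -16 11]
y = z − H·x̄ = [-17, -28]
S = H·P̄·Hᵀ + R = [154 256; 256 768]
K = P̄·Hᵀ·S⁻¹ = [28/103 -2877/13184; -47/103 -405/6592; -9/206 357/3296]
x' = x̄ + K·y = [-1685/3296, 787/1648, 585/824]
P' = (I − K·H)·P̄ = [29139/6592 -7941/3296 6597/1648; -7941/3296 2771/1648 -1643/824; 6597/1648 -1643/824 1697/412]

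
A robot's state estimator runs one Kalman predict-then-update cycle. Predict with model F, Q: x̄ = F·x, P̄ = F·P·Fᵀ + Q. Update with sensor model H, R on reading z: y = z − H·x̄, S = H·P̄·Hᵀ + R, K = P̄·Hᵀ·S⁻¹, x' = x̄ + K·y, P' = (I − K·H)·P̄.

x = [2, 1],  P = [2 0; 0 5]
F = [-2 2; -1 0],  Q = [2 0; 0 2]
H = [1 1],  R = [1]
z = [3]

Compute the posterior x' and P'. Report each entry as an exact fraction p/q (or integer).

x̄ = F·x = [-2, -2]
P̄ = F·P·Fᵀ + Q = [30 4; 4 4]
y = z − H·x̄ = [7]
S = H·P̄·Hᵀ + R = [43]
K = P̄·Hᵀ·S⁻¹ = [34/43; 8/43]
x' = x̄ + K·y = [152/43, -30/43]
P' = (I − K·H)·P̄ = [134/43 -100/43; -100/43 108/43]

x' = [152/43, -30/43]
P' = [134/43 -100/43; -100/43 108/43]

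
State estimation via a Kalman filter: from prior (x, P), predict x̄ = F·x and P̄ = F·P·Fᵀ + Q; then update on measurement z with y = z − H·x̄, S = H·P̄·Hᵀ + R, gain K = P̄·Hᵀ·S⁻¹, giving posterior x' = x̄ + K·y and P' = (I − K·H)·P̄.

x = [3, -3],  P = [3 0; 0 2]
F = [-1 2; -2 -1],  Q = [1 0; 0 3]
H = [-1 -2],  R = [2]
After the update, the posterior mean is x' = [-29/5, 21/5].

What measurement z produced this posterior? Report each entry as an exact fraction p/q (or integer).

z = [-3]

x̄ = F·x = [-9, -3]
P̄ = F·P·Fᵀ + Q = [12 2; 2 17]
S = H·P̄·Hᵀ + R = [90]
K = P̄·Hᵀ·S⁻¹ = [-8/45; -2/5]
x' − x̄ = [16/5, 36/5] = K·y
y = (KᵀK)⁻¹·Kᵀ·(x' − x̄) = [-18]
z = y + H·x̄ = [-18] + [15] = [-3]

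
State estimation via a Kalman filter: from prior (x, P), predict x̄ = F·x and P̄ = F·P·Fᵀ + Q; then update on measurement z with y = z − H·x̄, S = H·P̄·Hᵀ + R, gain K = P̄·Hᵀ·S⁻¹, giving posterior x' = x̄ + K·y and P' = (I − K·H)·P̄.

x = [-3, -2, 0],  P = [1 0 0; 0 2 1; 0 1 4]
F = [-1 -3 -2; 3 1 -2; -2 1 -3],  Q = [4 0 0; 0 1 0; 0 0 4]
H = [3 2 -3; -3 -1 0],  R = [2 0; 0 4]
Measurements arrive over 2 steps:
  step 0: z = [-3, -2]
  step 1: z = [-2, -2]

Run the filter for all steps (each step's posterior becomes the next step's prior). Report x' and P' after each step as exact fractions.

step 0: x' = [106903/22135, -1355659/110675, -50828/22135], P' = [10461/4427 -130579/22135 -6945/4427; -130579/22135 2000217/110675 135879/22135; -6945/4427 135879/22135 12119/4427]
step 1: x' = [6138331041/5971825718, -4988622502/2985912859, 11214523207/23887302872], P' = [1951471400/2985912859 -1990163164/2985912859 642452539/2985912859; -1990163164/2985912859 5957012720/2985912859 1880251736/2985912859; 642452539/2985912859 1880251736/2985912859 10013302493/11943651436]

step 0: x̄ = F·x = [9, -11, 4]
step 0: P̄ = F·P·Fᵀ + Q = [51 11 27; 11 24 15; 27 15 40]
step 0: y = z − H·x̄ = [4, 14]
step 0: S = H·P̄·Hᵀ + R = [383 -318; -318 553]
step 0: K = P̄·Hᵀ·S⁻¹ = [-34/22135 -6584/22135; 1782/110675 -10383/110675; -7101/22135 -7926/22135]
step 0: x' = x̄ + K·y = [106903/22135, -1355659/110675, -50828/22135]
step 0: P' = (I − K·H)·P̄ = [10461/4427 -130579/22135 -6945/4427; -130579/22135 2000217/110675 135879/22135; -6945/4427 135879/22135 12119/4427]
step 1: x̄ = F·x = [4040742/110675, 756166/110675, -1662269/110675]
step 1: P̄ = F·P·Fᵀ + Q = [23458948/110675 4367704/110675 -3383836/110675; 4367704/110675 1125067/110675 -932828/110675; -3383836/110675 -932828/110675 2667502/110675]
step 1: y = z − H·x̄ = [-3768543/22135, 12657042/110675]
step 1: S = H·P̄·Hᵀ + R = [14575004/4427 -57188602/22135; -57188602/22135 238904523/110675]
step 1: K = P̄·Hᵀ·S⁻¹ = [-53269745/5971825718 -966062759/2985912859; 151390370/2985912859 3369193/2985912859; -7288463123/23887302872 -3807609353/11943651436]
step 1: x' = x̄ + K·y = [6138331041/5971825718, -4988622502/2985912859, 11214523207/23887302872]
step 1: P' = (I − K·H)·P̄ = [1951471400/2985912859 -1990163164/2985912859 642452539/2985912859; -1990163164/2985912859 5957012720/2985912859 1880251736/2985912859; 642452539/2985912859 1880251736/2985912859 10013302493/11943651436]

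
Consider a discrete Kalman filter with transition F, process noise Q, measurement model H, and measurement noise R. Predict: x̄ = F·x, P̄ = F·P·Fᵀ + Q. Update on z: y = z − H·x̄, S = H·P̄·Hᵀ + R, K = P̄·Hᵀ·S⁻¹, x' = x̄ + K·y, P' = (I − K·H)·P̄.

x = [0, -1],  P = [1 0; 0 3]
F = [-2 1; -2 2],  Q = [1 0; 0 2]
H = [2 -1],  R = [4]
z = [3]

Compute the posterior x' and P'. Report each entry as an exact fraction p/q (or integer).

x' = [2/7, -11/7]
P' = [38/7 64/7; 64/7 124/7]

x̄ = F·x = [-1, -2]
P̄ = F·P·Fᵀ + Q = [8 10; 10 18]
y = z − H·x̄ = [3]
S = H·P̄·Hᵀ + R = [14]
K = P̄·Hᵀ·S⁻¹ = [3/7; 1/7]
x' = x̄ + K·y = [2/7, -11/7]
P' = (I − K·H)·P̄ = [38/7 64/7; 64/7 124/7]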